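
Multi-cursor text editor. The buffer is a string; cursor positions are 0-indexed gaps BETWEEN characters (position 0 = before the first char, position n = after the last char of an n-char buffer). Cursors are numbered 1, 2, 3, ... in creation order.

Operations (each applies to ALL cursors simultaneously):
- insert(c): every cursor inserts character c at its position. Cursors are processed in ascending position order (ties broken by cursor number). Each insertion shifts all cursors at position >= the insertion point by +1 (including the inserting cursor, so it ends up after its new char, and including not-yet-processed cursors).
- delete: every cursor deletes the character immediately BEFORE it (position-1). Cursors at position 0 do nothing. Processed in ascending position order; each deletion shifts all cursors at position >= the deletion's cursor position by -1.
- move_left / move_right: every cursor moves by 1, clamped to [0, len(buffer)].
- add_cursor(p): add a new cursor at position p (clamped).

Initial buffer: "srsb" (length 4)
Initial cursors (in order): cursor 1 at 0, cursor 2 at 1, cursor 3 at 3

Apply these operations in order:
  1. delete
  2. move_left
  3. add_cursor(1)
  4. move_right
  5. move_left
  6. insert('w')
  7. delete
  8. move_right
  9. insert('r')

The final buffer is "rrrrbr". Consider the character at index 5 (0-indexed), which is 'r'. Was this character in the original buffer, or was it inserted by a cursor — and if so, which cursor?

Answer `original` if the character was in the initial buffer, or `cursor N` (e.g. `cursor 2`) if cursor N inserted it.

After op 1 (delete): buffer="rb" (len 2), cursors c1@0 c2@0 c3@1, authorship ..
After op 2 (move_left): buffer="rb" (len 2), cursors c1@0 c2@0 c3@0, authorship ..
After op 3 (add_cursor(1)): buffer="rb" (len 2), cursors c1@0 c2@0 c3@0 c4@1, authorship ..
After op 4 (move_right): buffer="rb" (len 2), cursors c1@1 c2@1 c3@1 c4@2, authorship ..
After op 5 (move_left): buffer="rb" (len 2), cursors c1@0 c2@0 c3@0 c4@1, authorship ..
After op 6 (insert('w')): buffer="wwwrwb" (len 6), cursors c1@3 c2@3 c3@3 c4@5, authorship 123.4.
After op 7 (delete): buffer="rb" (len 2), cursors c1@0 c2@0 c3@0 c4@1, authorship ..
After op 8 (move_right): buffer="rb" (len 2), cursors c1@1 c2@1 c3@1 c4@2, authorship ..
After op 9 (insert('r')): buffer="rrrrbr" (len 6), cursors c1@4 c2@4 c3@4 c4@6, authorship .123.4
Authorship (.=original, N=cursor N): . 1 2 3 . 4
Index 5: author = 4

Answer: cursor 4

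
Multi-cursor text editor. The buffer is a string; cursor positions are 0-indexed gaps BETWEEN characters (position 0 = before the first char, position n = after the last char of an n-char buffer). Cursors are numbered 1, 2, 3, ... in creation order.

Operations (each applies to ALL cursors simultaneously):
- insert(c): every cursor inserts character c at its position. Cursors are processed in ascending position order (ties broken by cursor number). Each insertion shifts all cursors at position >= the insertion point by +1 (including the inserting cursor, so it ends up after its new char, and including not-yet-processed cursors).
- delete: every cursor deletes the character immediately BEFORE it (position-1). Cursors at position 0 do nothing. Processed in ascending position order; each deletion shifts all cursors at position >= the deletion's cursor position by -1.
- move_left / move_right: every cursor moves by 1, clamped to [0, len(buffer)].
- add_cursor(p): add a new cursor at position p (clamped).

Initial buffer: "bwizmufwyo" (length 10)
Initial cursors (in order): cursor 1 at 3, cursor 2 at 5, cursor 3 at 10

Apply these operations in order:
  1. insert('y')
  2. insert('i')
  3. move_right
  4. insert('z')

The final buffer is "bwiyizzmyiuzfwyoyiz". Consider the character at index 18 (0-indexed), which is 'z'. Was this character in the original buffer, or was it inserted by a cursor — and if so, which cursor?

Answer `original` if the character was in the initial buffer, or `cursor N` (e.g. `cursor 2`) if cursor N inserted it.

Answer: cursor 3

Derivation:
After op 1 (insert('y')): buffer="bwiyzmyufwyoy" (len 13), cursors c1@4 c2@7 c3@13, authorship ...1..2.....3
After op 2 (insert('i')): buffer="bwiyizmyiufwyoyi" (len 16), cursors c1@5 c2@9 c3@16, authorship ...11..22.....33
After op 3 (move_right): buffer="bwiyizmyiufwyoyi" (len 16), cursors c1@6 c2@10 c3@16, authorship ...11..22.....33
After op 4 (insert('z')): buffer="bwiyizzmyiuzfwyoyiz" (len 19), cursors c1@7 c2@12 c3@19, authorship ...11.1.22.2....333
Authorship (.=original, N=cursor N): . . . 1 1 . 1 . 2 2 . 2 . . . . 3 3 3
Index 18: author = 3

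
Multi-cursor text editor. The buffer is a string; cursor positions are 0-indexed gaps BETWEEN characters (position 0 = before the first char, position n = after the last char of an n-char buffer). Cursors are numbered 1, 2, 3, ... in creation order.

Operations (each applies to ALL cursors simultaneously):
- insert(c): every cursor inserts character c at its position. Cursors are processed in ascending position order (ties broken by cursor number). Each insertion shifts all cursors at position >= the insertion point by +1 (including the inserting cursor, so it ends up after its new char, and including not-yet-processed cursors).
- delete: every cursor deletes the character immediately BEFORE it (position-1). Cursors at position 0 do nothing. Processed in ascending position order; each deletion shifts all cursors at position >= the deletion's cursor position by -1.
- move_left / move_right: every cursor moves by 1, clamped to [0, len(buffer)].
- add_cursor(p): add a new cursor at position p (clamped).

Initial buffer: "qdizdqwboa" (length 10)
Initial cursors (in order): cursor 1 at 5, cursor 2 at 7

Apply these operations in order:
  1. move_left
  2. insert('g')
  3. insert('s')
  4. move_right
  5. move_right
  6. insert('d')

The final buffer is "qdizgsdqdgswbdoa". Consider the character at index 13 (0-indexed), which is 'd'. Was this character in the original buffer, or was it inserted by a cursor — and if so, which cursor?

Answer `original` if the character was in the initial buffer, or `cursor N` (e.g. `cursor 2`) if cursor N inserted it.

Answer: cursor 2

Derivation:
After op 1 (move_left): buffer="qdizdqwboa" (len 10), cursors c1@4 c2@6, authorship ..........
After op 2 (insert('g')): buffer="qdizgdqgwboa" (len 12), cursors c1@5 c2@8, authorship ....1..2....
After op 3 (insert('s')): buffer="qdizgsdqgswboa" (len 14), cursors c1@6 c2@10, authorship ....11..22....
After op 4 (move_right): buffer="qdizgsdqgswboa" (len 14), cursors c1@7 c2@11, authorship ....11..22....
After op 5 (move_right): buffer="qdizgsdqgswboa" (len 14), cursors c1@8 c2@12, authorship ....11..22....
After op 6 (insert('d')): buffer="qdizgsdqdgswbdoa" (len 16), cursors c1@9 c2@14, authorship ....11..122..2..
Authorship (.=original, N=cursor N): . . . . 1 1 . . 1 2 2 . . 2 . .
Index 13: author = 2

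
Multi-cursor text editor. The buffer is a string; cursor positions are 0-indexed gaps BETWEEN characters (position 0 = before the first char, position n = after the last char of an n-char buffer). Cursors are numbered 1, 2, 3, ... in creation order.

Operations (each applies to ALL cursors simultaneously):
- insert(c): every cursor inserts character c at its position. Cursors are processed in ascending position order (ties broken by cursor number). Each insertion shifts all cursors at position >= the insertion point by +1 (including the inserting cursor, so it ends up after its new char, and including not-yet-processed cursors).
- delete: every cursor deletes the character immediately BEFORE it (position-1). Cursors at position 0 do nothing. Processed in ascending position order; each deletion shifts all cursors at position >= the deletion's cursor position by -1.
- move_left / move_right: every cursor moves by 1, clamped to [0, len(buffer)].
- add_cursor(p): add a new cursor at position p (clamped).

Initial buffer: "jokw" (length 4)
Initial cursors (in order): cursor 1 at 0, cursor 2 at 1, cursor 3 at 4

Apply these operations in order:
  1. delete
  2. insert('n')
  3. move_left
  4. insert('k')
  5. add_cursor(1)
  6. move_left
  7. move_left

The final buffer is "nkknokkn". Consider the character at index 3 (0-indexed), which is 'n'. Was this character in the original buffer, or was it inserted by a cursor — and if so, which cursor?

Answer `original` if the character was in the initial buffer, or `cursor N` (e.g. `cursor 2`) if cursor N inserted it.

Answer: cursor 2

Derivation:
After op 1 (delete): buffer="ok" (len 2), cursors c1@0 c2@0 c3@2, authorship ..
After op 2 (insert('n')): buffer="nnokn" (len 5), cursors c1@2 c2@2 c3@5, authorship 12..3
After op 3 (move_left): buffer="nnokn" (len 5), cursors c1@1 c2@1 c3@4, authorship 12..3
After op 4 (insert('k')): buffer="nkknokkn" (len 8), cursors c1@3 c2@3 c3@7, authorship 1122..33
After op 5 (add_cursor(1)): buffer="nkknokkn" (len 8), cursors c4@1 c1@3 c2@3 c3@7, authorship 1122..33
After op 6 (move_left): buffer="nkknokkn" (len 8), cursors c4@0 c1@2 c2@2 c3@6, authorship 1122..33
After op 7 (move_left): buffer="nkknokkn" (len 8), cursors c4@0 c1@1 c2@1 c3@5, authorship 1122..33
Authorship (.=original, N=cursor N): 1 1 2 2 . . 3 3
Index 3: author = 2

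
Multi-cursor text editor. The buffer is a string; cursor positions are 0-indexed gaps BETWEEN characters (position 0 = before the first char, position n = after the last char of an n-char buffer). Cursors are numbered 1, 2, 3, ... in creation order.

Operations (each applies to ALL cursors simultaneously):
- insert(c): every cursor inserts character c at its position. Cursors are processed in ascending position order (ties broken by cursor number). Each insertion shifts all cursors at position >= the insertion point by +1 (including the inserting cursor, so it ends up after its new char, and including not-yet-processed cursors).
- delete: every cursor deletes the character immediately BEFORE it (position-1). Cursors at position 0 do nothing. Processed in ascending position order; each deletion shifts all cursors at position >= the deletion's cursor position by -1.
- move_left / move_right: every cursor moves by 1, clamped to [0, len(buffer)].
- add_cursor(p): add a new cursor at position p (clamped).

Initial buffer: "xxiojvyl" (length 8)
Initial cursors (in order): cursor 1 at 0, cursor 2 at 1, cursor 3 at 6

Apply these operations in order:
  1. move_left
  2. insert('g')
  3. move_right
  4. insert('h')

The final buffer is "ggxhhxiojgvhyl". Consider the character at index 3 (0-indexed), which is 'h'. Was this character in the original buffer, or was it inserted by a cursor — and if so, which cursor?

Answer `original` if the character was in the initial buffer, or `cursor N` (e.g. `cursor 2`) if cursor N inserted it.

After op 1 (move_left): buffer="xxiojvyl" (len 8), cursors c1@0 c2@0 c3@5, authorship ........
After op 2 (insert('g')): buffer="ggxxiojgvyl" (len 11), cursors c1@2 c2@2 c3@8, authorship 12.....3...
After op 3 (move_right): buffer="ggxxiojgvyl" (len 11), cursors c1@3 c2@3 c3@9, authorship 12.....3...
After op 4 (insert('h')): buffer="ggxhhxiojgvhyl" (len 14), cursors c1@5 c2@5 c3@12, authorship 12.12....3.3..
Authorship (.=original, N=cursor N): 1 2 . 1 2 . . . . 3 . 3 . .
Index 3: author = 1

Answer: cursor 1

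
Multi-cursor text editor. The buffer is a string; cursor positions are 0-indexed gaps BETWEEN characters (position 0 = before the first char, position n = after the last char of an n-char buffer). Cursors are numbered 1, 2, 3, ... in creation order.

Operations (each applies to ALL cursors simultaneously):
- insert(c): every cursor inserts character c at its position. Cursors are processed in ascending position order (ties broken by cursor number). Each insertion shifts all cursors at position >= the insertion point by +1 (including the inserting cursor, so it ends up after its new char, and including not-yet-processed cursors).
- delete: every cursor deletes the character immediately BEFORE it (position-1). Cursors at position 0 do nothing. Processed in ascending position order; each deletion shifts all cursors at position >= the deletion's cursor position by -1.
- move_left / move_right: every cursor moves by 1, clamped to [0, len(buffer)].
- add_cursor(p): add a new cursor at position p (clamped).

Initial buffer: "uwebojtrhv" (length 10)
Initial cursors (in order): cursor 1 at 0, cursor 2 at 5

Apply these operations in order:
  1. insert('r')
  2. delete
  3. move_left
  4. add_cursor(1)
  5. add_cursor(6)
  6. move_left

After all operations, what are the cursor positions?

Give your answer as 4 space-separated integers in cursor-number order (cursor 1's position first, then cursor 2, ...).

Answer: 0 3 0 5

Derivation:
After op 1 (insert('r')): buffer="ruweborjtrhv" (len 12), cursors c1@1 c2@7, authorship 1.....2.....
After op 2 (delete): buffer="uwebojtrhv" (len 10), cursors c1@0 c2@5, authorship ..........
After op 3 (move_left): buffer="uwebojtrhv" (len 10), cursors c1@0 c2@4, authorship ..........
After op 4 (add_cursor(1)): buffer="uwebojtrhv" (len 10), cursors c1@0 c3@1 c2@4, authorship ..........
After op 5 (add_cursor(6)): buffer="uwebojtrhv" (len 10), cursors c1@0 c3@1 c2@4 c4@6, authorship ..........
After op 6 (move_left): buffer="uwebojtrhv" (len 10), cursors c1@0 c3@0 c2@3 c4@5, authorship ..........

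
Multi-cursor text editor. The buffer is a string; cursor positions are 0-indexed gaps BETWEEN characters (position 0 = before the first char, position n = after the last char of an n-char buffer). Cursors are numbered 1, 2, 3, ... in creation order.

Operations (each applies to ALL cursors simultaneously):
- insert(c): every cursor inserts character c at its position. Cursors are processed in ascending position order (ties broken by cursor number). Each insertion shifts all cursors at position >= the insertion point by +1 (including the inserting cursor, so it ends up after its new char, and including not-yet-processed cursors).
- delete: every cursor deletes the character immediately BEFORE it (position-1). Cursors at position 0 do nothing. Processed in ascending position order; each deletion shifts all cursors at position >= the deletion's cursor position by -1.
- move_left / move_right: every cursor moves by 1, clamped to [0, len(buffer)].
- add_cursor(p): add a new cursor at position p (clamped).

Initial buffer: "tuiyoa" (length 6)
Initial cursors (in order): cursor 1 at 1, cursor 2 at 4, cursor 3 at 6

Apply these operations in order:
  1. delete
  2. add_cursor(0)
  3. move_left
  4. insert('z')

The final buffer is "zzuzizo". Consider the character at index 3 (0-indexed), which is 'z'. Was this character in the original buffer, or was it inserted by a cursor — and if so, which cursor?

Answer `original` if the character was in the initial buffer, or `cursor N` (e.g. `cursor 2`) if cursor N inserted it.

Answer: cursor 2

Derivation:
After op 1 (delete): buffer="uio" (len 3), cursors c1@0 c2@2 c3@3, authorship ...
After op 2 (add_cursor(0)): buffer="uio" (len 3), cursors c1@0 c4@0 c2@2 c3@3, authorship ...
After op 3 (move_left): buffer="uio" (len 3), cursors c1@0 c4@0 c2@1 c3@2, authorship ...
After op 4 (insert('z')): buffer="zzuzizo" (len 7), cursors c1@2 c4@2 c2@4 c3@6, authorship 14.2.3.
Authorship (.=original, N=cursor N): 1 4 . 2 . 3 .
Index 3: author = 2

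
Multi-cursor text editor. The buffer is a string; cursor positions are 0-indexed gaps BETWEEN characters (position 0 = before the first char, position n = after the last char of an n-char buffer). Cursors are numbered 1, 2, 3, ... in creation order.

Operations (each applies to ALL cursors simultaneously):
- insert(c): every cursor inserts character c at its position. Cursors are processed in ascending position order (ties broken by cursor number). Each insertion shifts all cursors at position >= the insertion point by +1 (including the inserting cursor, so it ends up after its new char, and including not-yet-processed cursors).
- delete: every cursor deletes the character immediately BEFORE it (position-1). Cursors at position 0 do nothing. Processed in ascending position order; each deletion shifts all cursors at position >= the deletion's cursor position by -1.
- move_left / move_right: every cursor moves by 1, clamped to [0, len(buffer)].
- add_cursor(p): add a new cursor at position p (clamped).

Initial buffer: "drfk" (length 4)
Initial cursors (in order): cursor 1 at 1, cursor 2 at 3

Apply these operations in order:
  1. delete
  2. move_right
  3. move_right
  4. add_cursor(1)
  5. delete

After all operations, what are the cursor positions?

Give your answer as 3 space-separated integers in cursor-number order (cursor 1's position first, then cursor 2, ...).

After op 1 (delete): buffer="rk" (len 2), cursors c1@0 c2@1, authorship ..
After op 2 (move_right): buffer="rk" (len 2), cursors c1@1 c2@2, authorship ..
After op 3 (move_right): buffer="rk" (len 2), cursors c1@2 c2@2, authorship ..
After op 4 (add_cursor(1)): buffer="rk" (len 2), cursors c3@1 c1@2 c2@2, authorship ..
After op 5 (delete): buffer="" (len 0), cursors c1@0 c2@0 c3@0, authorship 

Answer: 0 0 0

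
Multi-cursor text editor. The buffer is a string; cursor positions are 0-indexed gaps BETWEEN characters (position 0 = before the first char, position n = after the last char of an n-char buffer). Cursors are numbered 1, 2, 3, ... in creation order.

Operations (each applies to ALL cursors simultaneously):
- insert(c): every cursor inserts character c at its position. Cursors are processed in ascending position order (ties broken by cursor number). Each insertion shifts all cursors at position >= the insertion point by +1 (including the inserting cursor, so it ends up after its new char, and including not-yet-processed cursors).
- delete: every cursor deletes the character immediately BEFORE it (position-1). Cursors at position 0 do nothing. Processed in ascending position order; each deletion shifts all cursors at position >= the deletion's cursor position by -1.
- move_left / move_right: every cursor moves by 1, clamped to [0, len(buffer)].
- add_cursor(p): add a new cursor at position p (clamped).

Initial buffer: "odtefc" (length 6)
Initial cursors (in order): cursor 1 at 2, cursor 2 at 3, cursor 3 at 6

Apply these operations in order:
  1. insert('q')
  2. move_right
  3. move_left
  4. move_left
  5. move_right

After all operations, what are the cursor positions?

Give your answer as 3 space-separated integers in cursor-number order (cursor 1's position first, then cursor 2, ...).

After op 1 (insert('q')): buffer="odqtqefcq" (len 9), cursors c1@3 c2@5 c3@9, authorship ..1.2...3
After op 2 (move_right): buffer="odqtqefcq" (len 9), cursors c1@4 c2@6 c3@9, authorship ..1.2...3
After op 3 (move_left): buffer="odqtqefcq" (len 9), cursors c1@3 c2@5 c3@8, authorship ..1.2...3
After op 4 (move_left): buffer="odqtqefcq" (len 9), cursors c1@2 c2@4 c3@7, authorship ..1.2...3
After op 5 (move_right): buffer="odqtqefcq" (len 9), cursors c1@3 c2@5 c3@8, authorship ..1.2...3

Answer: 3 5 8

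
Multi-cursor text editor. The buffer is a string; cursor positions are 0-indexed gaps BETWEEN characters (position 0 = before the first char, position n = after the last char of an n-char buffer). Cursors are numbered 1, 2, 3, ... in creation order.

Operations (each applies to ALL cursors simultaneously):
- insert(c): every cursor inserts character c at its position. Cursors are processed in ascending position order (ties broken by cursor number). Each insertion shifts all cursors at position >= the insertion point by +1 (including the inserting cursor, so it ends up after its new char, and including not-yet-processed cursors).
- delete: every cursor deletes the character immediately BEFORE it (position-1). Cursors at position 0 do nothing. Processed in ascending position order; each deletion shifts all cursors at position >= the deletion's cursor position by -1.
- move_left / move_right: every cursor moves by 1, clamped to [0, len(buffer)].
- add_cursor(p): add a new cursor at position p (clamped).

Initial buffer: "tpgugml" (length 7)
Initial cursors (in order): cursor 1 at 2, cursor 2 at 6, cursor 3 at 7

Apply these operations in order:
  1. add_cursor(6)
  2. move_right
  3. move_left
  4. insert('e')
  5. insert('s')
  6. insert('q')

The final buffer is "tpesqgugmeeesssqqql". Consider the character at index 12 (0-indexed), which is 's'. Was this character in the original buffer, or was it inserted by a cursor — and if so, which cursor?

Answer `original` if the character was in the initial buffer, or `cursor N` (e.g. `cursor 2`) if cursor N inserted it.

After op 1 (add_cursor(6)): buffer="tpgugml" (len 7), cursors c1@2 c2@6 c4@6 c3@7, authorship .......
After op 2 (move_right): buffer="tpgugml" (len 7), cursors c1@3 c2@7 c3@7 c4@7, authorship .......
After op 3 (move_left): buffer="tpgugml" (len 7), cursors c1@2 c2@6 c3@6 c4@6, authorship .......
After op 4 (insert('e')): buffer="tpegugmeeel" (len 11), cursors c1@3 c2@10 c3@10 c4@10, authorship ..1....234.
After op 5 (insert('s')): buffer="tpesgugmeeesssl" (len 15), cursors c1@4 c2@14 c3@14 c4@14, authorship ..11....234234.
After op 6 (insert('q')): buffer="tpesqgugmeeesssqqql" (len 19), cursors c1@5 c2@18 c3@18 c4@18, authorship ..111....234234234.
Authorship (.=original, N=cursor N): . . 1 1 1 . . . . 2 3 4 2 3 4 2 3 4 .
Index 12: author = 2

Answer: cursor 2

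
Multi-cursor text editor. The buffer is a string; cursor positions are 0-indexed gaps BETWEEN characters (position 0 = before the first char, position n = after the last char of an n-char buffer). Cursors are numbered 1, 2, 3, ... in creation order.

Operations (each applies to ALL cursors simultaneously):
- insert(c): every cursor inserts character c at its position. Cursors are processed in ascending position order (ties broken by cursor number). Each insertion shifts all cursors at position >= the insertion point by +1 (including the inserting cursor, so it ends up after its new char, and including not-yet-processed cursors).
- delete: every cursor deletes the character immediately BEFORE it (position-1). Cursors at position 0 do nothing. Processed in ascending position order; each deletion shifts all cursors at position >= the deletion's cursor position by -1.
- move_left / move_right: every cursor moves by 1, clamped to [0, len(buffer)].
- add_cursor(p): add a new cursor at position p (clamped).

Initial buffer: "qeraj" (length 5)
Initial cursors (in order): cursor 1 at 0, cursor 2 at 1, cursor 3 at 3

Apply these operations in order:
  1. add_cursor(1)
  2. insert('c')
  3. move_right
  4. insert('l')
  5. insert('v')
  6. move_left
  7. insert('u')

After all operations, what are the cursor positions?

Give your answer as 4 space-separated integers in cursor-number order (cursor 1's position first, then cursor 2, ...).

After op 1 (add_cursor(1)): buffer="qeraj" (len 5), cursors c1@0 c2@1 c4@1 c3@3, authorship .....
After op 2 (insert('c')): buffer="cqccercaj" (len 9), cursors c1@1 c2@4 c4@4 c3@7, authorship 1.24..3..
After op 3 (move_right): buffer="cqccercaj" (len 9), cursors c1@2 c2@5 c4@5 c3@8, authorship 1.24..3..
After op 4 (insert('l')): buffer="cqlccellrcalj" (len 13), cursors c1@3 c2@8 c4@8 c3@12, authorship 1.124.24.3.3.
After op 5 (insert('v')): buffer="cqlvccellvvrcalvj" (len 17), cursors c1@4 c2@11 c4@11 c3@16, authorship 1.1124.2424.3.33.
After op 6 (move_left): buffer="cqlvccellvvrcalvj" (len 17), cursors c1@3 c2@10 c4@10 c3@15, authorship 1.1124.2424.3.33.
After op 7 (insert('u')): buffer="cqluvccellvuuvrcaluvj" (len 21), cursors c1@4 c2@13 c4@13 c3@19, authorship 1.11124.242244.3.333.

Answer: 4 13 19 13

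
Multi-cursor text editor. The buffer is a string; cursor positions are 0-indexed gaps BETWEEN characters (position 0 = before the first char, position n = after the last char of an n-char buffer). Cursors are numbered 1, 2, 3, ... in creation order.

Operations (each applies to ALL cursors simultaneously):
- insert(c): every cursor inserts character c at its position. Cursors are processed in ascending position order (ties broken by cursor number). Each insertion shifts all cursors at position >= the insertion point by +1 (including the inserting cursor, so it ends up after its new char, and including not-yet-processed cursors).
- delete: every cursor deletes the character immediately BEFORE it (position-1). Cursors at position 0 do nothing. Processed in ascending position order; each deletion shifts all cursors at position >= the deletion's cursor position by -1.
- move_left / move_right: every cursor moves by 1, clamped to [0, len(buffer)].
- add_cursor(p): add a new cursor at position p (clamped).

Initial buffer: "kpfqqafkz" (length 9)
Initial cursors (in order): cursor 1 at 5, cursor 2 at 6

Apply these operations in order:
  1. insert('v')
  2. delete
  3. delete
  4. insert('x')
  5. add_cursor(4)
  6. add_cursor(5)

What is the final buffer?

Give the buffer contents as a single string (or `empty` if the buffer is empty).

After op 1 (insert('v')): buffer="kpfqqvavfkz" (len 11), cursors c1@6 c2@8, authorship .....1.2...
After op 2 (delete): buffer="kpfqqafkz" (len 9), cursors c1@5 c2@6, authorship .........
After op 3 (delete): buffer="kpfqfkz" (len 7), cursors c1@4 c2@4, authorship .......
After op 4 (insert('x')): buffer="kpfqxxfkz" (len 9), cursors c1@6 c2@6, authorship ....12...
After op 5 (add_cursor(4)): buffer="kpfqxxfkz" (len 9), cursors c3@4 c1@6 c2@6, authorship ....12...
After op 6 (add_cursor(5)): buffer="kpfqxxfkz" (len 9), cursors c3@4 c4@5 c1@6 c2@6, authorship ....12...

Answer: kpfqxxfkz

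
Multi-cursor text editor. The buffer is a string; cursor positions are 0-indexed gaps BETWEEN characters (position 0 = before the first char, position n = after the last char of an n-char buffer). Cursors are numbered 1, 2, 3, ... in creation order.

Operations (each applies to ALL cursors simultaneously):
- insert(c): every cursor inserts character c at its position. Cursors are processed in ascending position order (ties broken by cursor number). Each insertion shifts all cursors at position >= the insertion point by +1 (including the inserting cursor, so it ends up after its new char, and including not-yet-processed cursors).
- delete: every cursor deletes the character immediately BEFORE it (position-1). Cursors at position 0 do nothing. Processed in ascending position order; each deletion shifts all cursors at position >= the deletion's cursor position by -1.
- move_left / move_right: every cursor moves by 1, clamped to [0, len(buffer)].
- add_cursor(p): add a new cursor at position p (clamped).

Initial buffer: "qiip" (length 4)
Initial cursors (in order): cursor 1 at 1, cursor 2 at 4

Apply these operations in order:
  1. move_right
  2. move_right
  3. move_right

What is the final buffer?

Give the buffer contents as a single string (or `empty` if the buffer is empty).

After op 1 (move_right): buffer="qiip" (len 4), cursors c1@2 c2@4, authorship ....
After op 2 (move_right): buffer="qiip" (len 4), cursors c1@3 c2@4, authorship ....
After op 3 (move_right): buffer="qiip" (len 4), cursors c1@4 c2@4, authorship ....

Answer: qiip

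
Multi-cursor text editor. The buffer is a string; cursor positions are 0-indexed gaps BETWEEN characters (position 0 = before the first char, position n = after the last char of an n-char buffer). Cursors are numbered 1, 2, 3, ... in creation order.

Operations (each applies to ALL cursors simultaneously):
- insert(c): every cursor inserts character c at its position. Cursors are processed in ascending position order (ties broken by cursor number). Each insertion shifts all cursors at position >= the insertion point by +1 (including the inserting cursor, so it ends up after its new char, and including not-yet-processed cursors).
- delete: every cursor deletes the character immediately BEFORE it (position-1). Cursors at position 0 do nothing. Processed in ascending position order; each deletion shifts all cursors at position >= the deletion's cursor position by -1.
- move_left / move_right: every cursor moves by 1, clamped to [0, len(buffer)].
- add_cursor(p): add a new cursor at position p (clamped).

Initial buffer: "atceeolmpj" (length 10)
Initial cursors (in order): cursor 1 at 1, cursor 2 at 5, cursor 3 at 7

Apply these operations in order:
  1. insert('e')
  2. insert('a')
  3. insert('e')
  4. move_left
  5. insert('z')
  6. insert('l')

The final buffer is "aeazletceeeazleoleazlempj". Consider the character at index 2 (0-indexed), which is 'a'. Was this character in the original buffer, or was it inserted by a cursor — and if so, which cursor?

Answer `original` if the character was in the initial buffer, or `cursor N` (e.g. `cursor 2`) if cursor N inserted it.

Answer: cursor 1

Derivation:
After op 1 (insert('e')): buffer="aetceeeolempj" (len 13), cursors c1@2 c2@7 c3@10, authorship .1....2..3...
After op 2 (insert('a')): buffer="aeatceeeaoleampj" (len 16), cursors c1@3 c2@9 c3@13, authorship .11....22..33...
After op 3 (insert('e')): buffer="aeaetceeeaeoleaempj" (len 19), cursors c1@4 c2@11 c3@16, authorship .111....222..333...
After op 4 (move_left): buffer="aeaetceeeaeoleaempj" (len 19), cursors c1@3 c2@10 c3@15, authorship .111....222..333...
After op 5 (insert('z')): buffer="aeazetceeeazeoleazempj" (len 22), cursors c1@4 c2@12 c3@18, authorship .1111....2222..3333...
After op 6 (insert('l')): buffer="aeazletceeeazleoleazlempj" (len 25), cursors c1@5 c2@14 c3@21, authorship .11111....22222..33333...
Authorship (.=original, N=cursor N): . 1 1 1 1 1 . . . . 2 2 2 2 2 . . 3 3 3 3 3 . . .
Index 2: author = 1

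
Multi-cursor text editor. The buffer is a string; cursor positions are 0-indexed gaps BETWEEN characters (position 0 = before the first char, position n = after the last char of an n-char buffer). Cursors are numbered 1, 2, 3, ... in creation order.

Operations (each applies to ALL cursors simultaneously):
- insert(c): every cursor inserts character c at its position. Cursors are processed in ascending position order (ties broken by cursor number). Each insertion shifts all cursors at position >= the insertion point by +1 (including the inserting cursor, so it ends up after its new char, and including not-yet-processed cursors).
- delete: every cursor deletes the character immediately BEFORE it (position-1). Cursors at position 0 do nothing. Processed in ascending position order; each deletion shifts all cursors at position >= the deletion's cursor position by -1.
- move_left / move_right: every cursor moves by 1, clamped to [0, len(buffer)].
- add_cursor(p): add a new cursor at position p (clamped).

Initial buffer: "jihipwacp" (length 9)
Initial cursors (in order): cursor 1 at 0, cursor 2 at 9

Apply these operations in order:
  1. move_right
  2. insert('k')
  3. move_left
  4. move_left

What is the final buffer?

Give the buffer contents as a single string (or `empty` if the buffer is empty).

After op 1 (move_right): buffer="jihipwacp" (len 9), cursors c1@1 c2@9, authorship .........
After op 2 (insert('k')): buffer="jkihipwacpk" (len 11), cursors c1@2 c2@11, authorship .1........2
After op 3 (move_left): buffer="jkihipwacpk" (len 11), cursors c1@1 c2@10, authorship .1........2
After op 4 (move_left): buffer="jkihipwacpk" (len 11), cursors c1@0 c2@9, authorship .1........2

Answer: jkihipwacpk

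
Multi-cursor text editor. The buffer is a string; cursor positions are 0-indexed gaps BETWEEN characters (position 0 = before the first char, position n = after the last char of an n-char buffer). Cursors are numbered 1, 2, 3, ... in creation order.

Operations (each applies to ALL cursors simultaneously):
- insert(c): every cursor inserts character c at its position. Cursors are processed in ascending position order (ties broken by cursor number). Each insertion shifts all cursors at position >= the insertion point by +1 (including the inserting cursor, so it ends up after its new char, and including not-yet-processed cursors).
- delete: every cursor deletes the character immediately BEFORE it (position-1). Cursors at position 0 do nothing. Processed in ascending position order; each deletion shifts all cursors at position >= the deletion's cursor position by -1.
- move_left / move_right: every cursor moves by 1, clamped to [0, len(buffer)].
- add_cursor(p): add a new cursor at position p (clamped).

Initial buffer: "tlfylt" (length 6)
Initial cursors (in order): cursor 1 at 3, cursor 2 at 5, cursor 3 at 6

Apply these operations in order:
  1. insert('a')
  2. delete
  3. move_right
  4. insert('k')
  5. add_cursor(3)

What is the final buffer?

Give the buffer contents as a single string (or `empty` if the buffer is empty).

After op 1 (insert('a')): buffer="tlfaylata" (len 9), cursors c1@4 c2@7 c3@9, authorship ...1..2.3
After op 2 (delete): buffer="tlfylt" (len 6), cursors c1@3 c2@5 c3@6, authorship ......
After op 3 (move_right): buffer="tlfylt" (len 6), cursors c1@4 c2@6 c3@6, authorship ......
After op 4 (insert('k')): buffer="tlfykltkk" (len 9), cursors c1@5 c2@9 c3@9, authorship ....1..23
After op 5 (add_cursor(3)): buffer="tlfykltkk" (len 9), cursors c4@3 c1@5 c2@9 c3@9, authorship ....1..23

Answer: tlfykltkk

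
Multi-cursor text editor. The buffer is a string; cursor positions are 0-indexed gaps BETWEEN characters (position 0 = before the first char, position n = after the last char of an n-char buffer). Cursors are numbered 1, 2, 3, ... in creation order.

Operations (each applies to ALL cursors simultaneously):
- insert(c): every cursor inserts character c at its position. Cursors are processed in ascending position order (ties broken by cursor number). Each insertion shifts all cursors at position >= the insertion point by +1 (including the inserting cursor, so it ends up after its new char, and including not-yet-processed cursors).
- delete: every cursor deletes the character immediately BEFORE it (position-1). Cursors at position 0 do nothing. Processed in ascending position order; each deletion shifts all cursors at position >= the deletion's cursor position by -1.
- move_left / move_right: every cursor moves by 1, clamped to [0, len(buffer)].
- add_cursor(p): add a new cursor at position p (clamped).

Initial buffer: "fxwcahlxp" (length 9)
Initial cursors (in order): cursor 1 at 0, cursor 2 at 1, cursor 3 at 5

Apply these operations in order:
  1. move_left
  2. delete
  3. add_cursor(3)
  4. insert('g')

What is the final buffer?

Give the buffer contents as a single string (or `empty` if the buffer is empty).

After op 1 (move_left): buffer="fxwcahlxp" (len 9), cursors c1@0 c2@0 c3@4, authorship .........
After op 2 (delete): buffer="fxwahlxp" (len 8), cursors c1@0 c2@0 c3@3, authorship ........
After op 3 (add_cursor(3)): buffer="fxwahlxp" (len 8), cursors c1@0 c2@0 c3@3 c4@3, authorship ........
After op 4 (insert('g')): buffer="ggfxwggahlxp" (len 12), cursors c1@2 c2@2 c3@7 c4@7, authorship 12...34.....

Answer: ggfxwggahlxp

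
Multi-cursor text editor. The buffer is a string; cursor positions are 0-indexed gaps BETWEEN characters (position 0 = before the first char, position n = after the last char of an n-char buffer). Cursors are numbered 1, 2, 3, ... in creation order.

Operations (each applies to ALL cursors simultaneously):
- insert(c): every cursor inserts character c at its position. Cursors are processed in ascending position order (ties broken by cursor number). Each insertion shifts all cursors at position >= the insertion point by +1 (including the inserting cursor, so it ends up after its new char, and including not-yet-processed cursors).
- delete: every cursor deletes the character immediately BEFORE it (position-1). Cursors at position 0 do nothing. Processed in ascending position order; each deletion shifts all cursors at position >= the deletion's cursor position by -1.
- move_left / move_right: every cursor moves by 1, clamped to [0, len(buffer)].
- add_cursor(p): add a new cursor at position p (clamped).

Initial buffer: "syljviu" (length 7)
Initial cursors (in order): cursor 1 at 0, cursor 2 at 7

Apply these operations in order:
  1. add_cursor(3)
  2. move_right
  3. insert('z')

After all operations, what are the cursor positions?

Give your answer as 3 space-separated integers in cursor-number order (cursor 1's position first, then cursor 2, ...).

After op 1 (add_cursor(3)): buffer="syljviu" (len 7), cursors c1@0 c3@3 c2@7, authorship .......
After op 2 (move_right): buffer="syljviu" (len 7), cursors c1@1 c3@4 c2@7, authorship .......
After op 3 (insert('z')): buffer="szyljzviuz" (len 10), cursors c1@2 c3@6 c2@10, authorship .1...3...2

Answer: 2 10 6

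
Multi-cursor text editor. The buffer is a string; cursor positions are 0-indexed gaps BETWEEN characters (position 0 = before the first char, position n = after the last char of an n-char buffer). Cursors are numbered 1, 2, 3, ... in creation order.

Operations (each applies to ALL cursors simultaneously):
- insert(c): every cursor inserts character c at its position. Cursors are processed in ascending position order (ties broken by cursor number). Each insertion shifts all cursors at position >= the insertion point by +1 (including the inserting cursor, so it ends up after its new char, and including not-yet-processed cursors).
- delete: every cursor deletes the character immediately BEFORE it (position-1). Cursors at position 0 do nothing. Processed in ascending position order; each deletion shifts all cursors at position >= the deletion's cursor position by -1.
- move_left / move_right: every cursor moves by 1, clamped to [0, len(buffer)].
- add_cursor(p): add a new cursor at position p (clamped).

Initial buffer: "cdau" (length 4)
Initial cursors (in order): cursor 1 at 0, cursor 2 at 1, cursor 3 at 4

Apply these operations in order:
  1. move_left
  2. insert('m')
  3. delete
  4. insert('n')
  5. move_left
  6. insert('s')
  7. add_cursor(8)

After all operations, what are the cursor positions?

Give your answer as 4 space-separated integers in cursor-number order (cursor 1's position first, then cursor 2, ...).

After op 1 (move_left): buffer="cdau" (len 4), cursors c1@0 c2@0 c3@3, authorship ....
After op 2 (insert('m')): buffer="mmcdamu" (len 7), cursors c1@2 c2@2 c3@6, authorship 12...3.
After op 3 (delete): buffer="cdau" (len 4), cursors c1@0 c2@0 c3@3, authorship ....
After op 4 (insert('n')): buffer="nncdanu" (len 7), cursors c1@2 c2@2 c3@6, authorship 12...3.
After op 5 (move_left): buffer="nncdanu" (len 7), cursors c1@1 c2@1 c3@5, authorship 12...3.
After op 6 (insert('s')): buffer="nssncdasnu" (len 10), cursors c1@3 c2@3 c3@8, authorship 1122...33.
After op 7 (add_cursor(8)): buffer="nssncdasnu" (len 10), cursors c1@3 c2@3 c3@8 c4@8, authorship 1122...33.

Answer: 3 3 8 8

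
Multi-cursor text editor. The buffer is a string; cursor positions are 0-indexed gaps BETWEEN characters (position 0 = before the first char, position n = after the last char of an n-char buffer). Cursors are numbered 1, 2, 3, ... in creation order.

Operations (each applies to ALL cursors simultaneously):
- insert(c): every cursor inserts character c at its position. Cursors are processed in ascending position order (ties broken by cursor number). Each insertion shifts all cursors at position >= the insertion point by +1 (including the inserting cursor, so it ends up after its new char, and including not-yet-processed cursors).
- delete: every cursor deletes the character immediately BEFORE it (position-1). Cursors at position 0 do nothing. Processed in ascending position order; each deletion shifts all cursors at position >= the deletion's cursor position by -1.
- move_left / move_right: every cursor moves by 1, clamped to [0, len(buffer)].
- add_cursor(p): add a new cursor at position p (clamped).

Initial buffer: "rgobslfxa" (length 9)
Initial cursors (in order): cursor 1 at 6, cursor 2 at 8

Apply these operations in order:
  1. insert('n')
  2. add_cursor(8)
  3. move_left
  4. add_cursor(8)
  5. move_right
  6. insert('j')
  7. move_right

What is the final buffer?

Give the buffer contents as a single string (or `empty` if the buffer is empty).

After op 1 (insert('n')): buffer="rgobslnfxna" (len 11), cursors c1@7 c2@10, authorship ......1..2.
After op 2 (add_cursor(8)): buffer="rgobslnfxna" (len 11), cursors c1@7 c3@8 c2@10, authorship ......1..2.
After op 3 (move_left): buffer="rgobslnfxna" (len 11), cursors c1@6 c3@7 c2@9, authorship ......1..2.
After op 4 (add_cursor(8)): buffer="rgobslnfxna" (len 11), cursors c1@6 c3@7 c4@8 c2@9, authorship ......1..2.
After op 5 (move_right): buffer="rgobslnfxna" (len 11), cursors c1@7 c3@8 c4@9 c2@10, authorship ......1..2.
After op 6 (insert('j')): buffer="rgobslnjfjxjnja" (len 15), cursors c1@8 c3@10 c4@12 c2@14, authorship ......11.3.422.
After op 7 (move_right): buffer="rgobslnjfjxjnja" (len 15), cursors c1@9 c3@11 c4@13 c2@15, authorship ......11.3.422.

Answer: rgobslnjfjxjnja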